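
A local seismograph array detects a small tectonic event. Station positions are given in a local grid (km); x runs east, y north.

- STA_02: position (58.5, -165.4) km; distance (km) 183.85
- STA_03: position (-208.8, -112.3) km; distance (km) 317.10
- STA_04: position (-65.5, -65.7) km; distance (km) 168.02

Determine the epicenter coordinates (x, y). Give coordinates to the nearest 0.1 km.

Circle about each station: (x − 58.5)² + (y + 165.4)² = 183.85²; (x + 208.8)² + (y + 112.3)² = 317.10²; (x + 65.5)² + (y + 65.7)² = 168.02².
Subtracting pairs of circle equations eliminates x²+y² and gives linear equations (the radical axes):
-534.6 x + 106.2 y = -41322.27
-248.0 x + 199.4 y = -16602.57
Solving the 2×2 system: x ≈ 80.7, y ≈ 17.1 km.
Check against STA_02 (with the unrounded x, y): √((x − 58.5)²+(y + 165.4)²) = 183.84 ≈ 183.85 km. ✓

(80.7, 17.1)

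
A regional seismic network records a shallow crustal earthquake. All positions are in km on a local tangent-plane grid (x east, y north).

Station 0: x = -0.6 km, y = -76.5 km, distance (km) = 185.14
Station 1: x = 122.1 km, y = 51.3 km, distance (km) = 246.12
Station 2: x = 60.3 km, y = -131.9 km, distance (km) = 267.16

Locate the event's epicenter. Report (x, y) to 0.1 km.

Circle about each station: (x + 0.6)² + (y + 76.5)² = 185.14²; (x − 122.1)² + (y − 51.3)² = 246.12²; (x − 60.3)² + (y + 131.9)² = 267.16².
Subtracting the Station 0 equation from the Station 1 and Station 2 equations removes the quadratic terms:
245.4 x + 255.6 y = -14610.74
121.8 x − 110.8 y = -21916.56
Solving the 2×2 system: x ≈ -123.8, y ≈ 61.7 km.

-123.8 km east, 61.7 km north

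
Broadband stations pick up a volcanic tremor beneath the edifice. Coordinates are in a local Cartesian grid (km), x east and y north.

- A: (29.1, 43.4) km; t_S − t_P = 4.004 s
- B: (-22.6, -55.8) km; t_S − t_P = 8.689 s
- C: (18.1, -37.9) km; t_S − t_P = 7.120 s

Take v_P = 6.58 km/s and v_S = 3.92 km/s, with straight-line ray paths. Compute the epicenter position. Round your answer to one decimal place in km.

(-6.0, 26.8)

Distance from S−P lag: d = Δt · v_P v_S / (v_P − v_S) = Δt · (6.58·3.92)/(6.58−3.92) ≈ 9.6968·Δt.
So d_A = 38.83, d_B = 84.26, d_C = 69.04 km.
Circle about each station: (x − 29.1)² + (y − 43.4)² = 38.83²; (x + 22.6)² + (y + 55.8)² = 84.26²; (x − 18.1)² + (y + 37.9)² = 69.04².
Subtracting the A equation from the B and C equations removes the quadratic terms:
-103.4 x − 198.4 y = -4697.95
-22.0 x − 162.6 y = -4225.10
Solving the 2×2 system: x ≈ -6.0, y ≈ 26.8 km.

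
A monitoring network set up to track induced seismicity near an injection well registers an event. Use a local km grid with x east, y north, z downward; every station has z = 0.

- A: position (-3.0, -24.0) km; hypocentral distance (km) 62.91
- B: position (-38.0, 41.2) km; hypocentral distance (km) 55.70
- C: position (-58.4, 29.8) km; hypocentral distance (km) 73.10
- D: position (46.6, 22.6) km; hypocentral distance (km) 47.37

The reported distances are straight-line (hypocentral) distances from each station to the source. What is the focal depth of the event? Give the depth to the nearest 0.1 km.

z ≈ 27.8 km

Each station gives a sphere (x−x_i)² + (y−y_i)² + z² = d_i² (stations at z=0).
Subtracting the A sphere from B and C: z² cancels, leaving linear equations in x and y:
-70.0 x + 130.4 y = 3411.62
-110.8 x + 107.6 y = 2327.66
Solving: x ≈ 9.190, y ≈ 31.096 km (keep extra digits for the depth step; rounded: 9.2, 31.1).
Then from the A sphere: z² = 62.91² − (x + 3.0)² − (y + 24.0)² with x = 9.190, y = 31.096, so z ≈ 27.812 ≈ 27.8 km.
Check against D (with the unrounded solution): distance 47.38 ≈ 47.37 km. ✓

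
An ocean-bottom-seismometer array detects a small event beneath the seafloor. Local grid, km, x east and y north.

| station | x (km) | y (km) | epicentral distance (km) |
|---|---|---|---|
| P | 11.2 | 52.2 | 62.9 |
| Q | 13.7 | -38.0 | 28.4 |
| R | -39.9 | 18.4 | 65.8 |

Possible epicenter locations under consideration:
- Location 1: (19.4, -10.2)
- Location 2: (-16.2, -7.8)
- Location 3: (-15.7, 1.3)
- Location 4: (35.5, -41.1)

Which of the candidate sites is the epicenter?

For each candidate, compare |candidate − station| to the reported distance:
Location 1: residuals P 0.0, Q 0.0, R 0.0 → max 0.0 km
Location 2: residuals P 3.1, Q 14.1, R 30.5 → max 30.5 km
Location 3: residuals P 5.3, Q 20.7, R 36.2 → max 36.2 km
Location 4: residuals P 33.5, Q 6.4, R 30.2 → max 33.5 km
Only Location 1 has all residuals ≈ 0.

Location 1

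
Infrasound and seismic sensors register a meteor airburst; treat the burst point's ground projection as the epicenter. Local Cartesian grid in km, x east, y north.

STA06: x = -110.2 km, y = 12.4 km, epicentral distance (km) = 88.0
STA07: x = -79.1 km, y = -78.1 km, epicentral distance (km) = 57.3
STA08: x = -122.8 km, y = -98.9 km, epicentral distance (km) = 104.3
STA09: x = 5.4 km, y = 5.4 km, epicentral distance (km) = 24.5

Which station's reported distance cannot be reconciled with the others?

Solve using three stations at a time. Using STA06, STA07, STA08 (subtract circle equations pairwise → linear system) gives (x, y) ≈ (-38.1, -38.0).
Distances from that point to each station vs reported:
  STA06: calculated 88.0 vs reported 88.0 → residual 0.0 km
  STA07: calculated 57.3 vs reported 57.3 → residual 0.0 km
  STA08: calculated 104.3 vs reported 104.3 → residual 0.0 km
  STA09: calculated 61.5 vs reported 24.5 → residual 37.0 km
STA06, STA07, STA08 are mutually consistent (residuals ≈ 0); STA09 is off by 37.0 km.

STA09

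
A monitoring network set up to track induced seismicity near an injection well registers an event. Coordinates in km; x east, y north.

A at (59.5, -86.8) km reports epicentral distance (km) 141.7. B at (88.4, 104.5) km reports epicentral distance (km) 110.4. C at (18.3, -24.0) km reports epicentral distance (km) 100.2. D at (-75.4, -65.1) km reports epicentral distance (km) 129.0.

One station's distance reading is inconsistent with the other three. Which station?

Solve using three stations at a time. Using A, B, D (subtract circle equations pairwise → linear system) gives (x, y) ≈ (-1.9, 40.9).
Distances from that point to each station vs reported:
  A: calculated 141.7 vs reported 141.7 → residual 0.0 km
  B: calculated 110.4 vs reported 110.4 → residual 0.0 km
  C: calculated 68.0 vs reported 100.2 → residual 32.2 km
  D: calculated 129.0 vs reported 129.0 → residual 0.0 km
A, B, D are mutually consistent (residuals ≈ 0); C is off by 32.2 km.

C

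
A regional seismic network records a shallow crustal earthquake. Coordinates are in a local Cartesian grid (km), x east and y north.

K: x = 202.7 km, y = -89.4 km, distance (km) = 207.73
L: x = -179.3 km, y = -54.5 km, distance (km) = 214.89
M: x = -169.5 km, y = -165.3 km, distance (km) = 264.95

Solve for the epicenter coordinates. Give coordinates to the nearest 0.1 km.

23.7 km east, 16.0 km north

Circle about each station: (x − 202.7)² + (y + 89.4)² = 207.73²; (x + 179.3)² + (y + 54.5)² = 214.89²; (x + 169.5)² + (y + 165.3)² = 264.95².
Subtracting pairs of circle equations eliminates x²+y² and gives linear equations (the radical axes):
-764.0 x + 69.8 y = -16986.87
-744.4 x − 151.8 y = -20072.06
Solving the 2×2 system: x ≈ 23.7, y ≈ 16.0 km.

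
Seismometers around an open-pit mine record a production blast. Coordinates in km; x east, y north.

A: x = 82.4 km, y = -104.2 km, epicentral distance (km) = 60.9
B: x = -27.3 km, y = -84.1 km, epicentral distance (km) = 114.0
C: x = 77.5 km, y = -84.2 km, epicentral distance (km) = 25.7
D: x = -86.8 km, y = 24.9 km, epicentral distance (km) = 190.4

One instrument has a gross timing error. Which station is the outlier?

A

Solve using three stations at a time. Using B, C, D (subtract circle equations pairwise → linear system) gives (x, y) ≈ (84.0, -59.3).
Distances from that point to each station vs reported:
  A: calculated 44.9 vs reported 60.9 → residual 16.0 km
  B: calculated 114.0 vs reported 114.0 → residual 0.0 km
  C: calculated 25.7 vs reported 25.7 → residual 0.0 km
  D: calculated 190.4 vs reported 190.4 → residual 0.0 km
B, C, D are mutually consistent (residuals ≈ 0); A is off by 16.0 km.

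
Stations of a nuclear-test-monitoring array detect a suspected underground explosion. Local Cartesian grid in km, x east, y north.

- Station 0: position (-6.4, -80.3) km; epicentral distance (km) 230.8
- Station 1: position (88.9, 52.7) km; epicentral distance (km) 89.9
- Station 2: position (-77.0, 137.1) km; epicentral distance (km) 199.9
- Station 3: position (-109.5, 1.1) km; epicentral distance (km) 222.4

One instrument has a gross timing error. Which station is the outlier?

Solve using three stations at a time. Using Station 0, Station 1, Station 3 (subtract circle equations pairwise → linear system) gives (x, y) ≈ (64.8, 139.2).
Distances from that point to each station vs reported:
  Station 0: calculated 230.8 vs reported 230.8 → residual 0.0 km
  Station 1: calculated 89.8 vs reported 89.9 → residual 0.1 km
  Station 2: calculated 141.8 vs reported 199.9 → residual 58.1 km
  Station 3: calculated 222.4 vs reported 222.4 → residual 0.0 km
Station 0, Station 1, Station 3 are mutually consistent (residuals ≈ 0); Station 2 is off by 58.1 km.

Station 2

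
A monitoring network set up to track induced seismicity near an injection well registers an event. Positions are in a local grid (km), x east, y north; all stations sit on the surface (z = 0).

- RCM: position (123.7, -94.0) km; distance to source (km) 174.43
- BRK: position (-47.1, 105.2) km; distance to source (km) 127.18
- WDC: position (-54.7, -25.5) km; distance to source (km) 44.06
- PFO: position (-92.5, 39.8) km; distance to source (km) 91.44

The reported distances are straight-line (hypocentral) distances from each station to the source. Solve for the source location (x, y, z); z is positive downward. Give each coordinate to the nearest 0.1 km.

(-28.5, -15.9, 34.1)

Each station gives a sphere (x−x_i)² + (y−y_i)² + z² = d_i² (stations at z=0).
Subtracting the RCM sphere from BRK and WDC: z² cancels, leaving linear equations in x and y:
-341.6 x + 398.4 y = 3398.83
-356.8 x + 137.0 y = 7989.19
Solving: x ≈ -28.498, y ≈ -15.904 km (keep extra digits for the depth step; rounded: -28.5, -15.9).
Then from the RCM sphere: z² = 174.43² − (x − 123.7)² − (y + 94.0)² with x = -28.498, y = -15.904, so z ≈ 34.097 ≈ 34.1 km.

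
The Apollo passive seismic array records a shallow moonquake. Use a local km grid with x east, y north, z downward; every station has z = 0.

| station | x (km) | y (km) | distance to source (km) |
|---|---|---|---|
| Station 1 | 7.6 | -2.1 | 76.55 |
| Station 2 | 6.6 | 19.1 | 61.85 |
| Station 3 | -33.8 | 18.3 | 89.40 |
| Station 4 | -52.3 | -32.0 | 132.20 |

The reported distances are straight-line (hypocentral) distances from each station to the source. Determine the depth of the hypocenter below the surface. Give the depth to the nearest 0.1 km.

depth ≈ 37.2 km

Each station gives a sphere (x−x_i)² + (y−y_i)² + z² = d_i² (stations at z=0).
Subtracting the Station 1 sphere from Station 2 and Station 3: z² cancels, leaving linear equations in x and y:
-2.0 x + 42.4 y = 2380.68
-82.8 x + 40.8 y = -717.30
Solving: x ≈ 37.195, y ≈ 57.903 km (keep extra digits for the depth step; rounded: 37.2, 57.9).
Then from the Station 1 sphere: z² = 76.55² − (x − 7.6)² − (y + 2.1)² with x = 37.195, y = 57.903, so z ≈ 37.198 ≈ 37.2 km.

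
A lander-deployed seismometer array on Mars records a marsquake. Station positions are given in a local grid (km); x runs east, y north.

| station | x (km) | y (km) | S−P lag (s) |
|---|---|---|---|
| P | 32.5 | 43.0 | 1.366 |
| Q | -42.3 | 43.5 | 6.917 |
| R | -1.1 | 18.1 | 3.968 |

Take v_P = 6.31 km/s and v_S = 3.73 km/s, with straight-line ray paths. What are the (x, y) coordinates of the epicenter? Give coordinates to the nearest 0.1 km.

Distance from S−P lag: d = Δt · v_P v_S / (v_P − v_S) = Δt · (6.31·3.73)/(6.31−3.73) ≈ 9.1226·Δt.
So d_P = 12.46, d_Q = 63.10, d_R = 36.20 km.
Circle about each station: (x − 32.5)² + (y − 43.0)² = 12.46²; (x + 42.3)² + (y − 43.5)² = 63.10²; (x + 1.1)² + (y − 18.1)² = 36.20².
Subtracting pairs of circle equations eliminates x²+y² and gives linear equations (the radical axes):
-149.6 x + 1.0 y = -3050.07
-67.2 x − 49.8 y = -3731.62
Solving the 2×2 system: x ≈ 20.7, y ≈ 47.0 km.

x ≈ 20.7 km, y ≈ 47.0 km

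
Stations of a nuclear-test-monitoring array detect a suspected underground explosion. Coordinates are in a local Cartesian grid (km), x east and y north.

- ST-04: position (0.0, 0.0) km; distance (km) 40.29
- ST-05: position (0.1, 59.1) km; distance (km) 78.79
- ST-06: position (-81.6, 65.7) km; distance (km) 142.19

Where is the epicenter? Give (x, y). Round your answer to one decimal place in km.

x ≈ 39.2 km, y ≈ -9.3 km

Circle about each station: x² + y² = 40.29²; (x − 0.1)² + (y − 59.1)² = 78.79²; (x + 81.6)² + (y − 65.7)² = 142.19².
Subtracting the ST-04 equation from the ST-05 and ST-06 equations removes the quadratic terms:
0.2 x + 118.2 y = -1091.76
-163.2 x + 131.4 y = -7619.66
Solving the 2×2 system: x ≈ 39.2, y ≈ -9.3 km.
Check against ST-04 (with the unrounded x, y): √(x²+y²) = 40.29 ≈ 40.29 km. ✓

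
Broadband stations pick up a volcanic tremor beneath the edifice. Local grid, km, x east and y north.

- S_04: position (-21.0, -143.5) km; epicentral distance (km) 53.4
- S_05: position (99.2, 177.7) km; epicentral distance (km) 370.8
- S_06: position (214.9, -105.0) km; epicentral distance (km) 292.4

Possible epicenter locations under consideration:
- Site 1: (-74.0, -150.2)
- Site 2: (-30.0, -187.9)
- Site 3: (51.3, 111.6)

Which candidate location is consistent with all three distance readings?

Site 1

For each candidate, compare |candidate − station| to the reported distance:
Site 1: residuals S_04 0.0, S_05 0.0, S_06 0.0 → max 0.0 km
Site 2: residuals S_04 8.1, S_05 17.0, S_06 33.8 → max 33.8 km
Site 3: residuals S_04 211.7, S_05 289.2, S_06 21.0 → max 289.2 km
Only Site 1 has all residuals ≈ 0.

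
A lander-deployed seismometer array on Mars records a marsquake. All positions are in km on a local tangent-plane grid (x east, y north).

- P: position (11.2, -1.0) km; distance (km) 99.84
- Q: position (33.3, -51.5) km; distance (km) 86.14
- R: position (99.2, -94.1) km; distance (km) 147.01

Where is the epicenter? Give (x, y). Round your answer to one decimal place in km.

x ≈ -47.3 km, y ≈ -81.9 km

Circle about each station: (x − 11.2)² + (y + 1.0)² = 99.84²; (x − 33.3)² + (y + 51.5)² = 86.14²; (x − 99.2)² + (y + 94.1)² = 147.01².
Subtracting pairs of circle equations eliminates x²+y² and gives linear equations (the radical axes):
44.2 x − 101.0 y = 6182.63
176.0 x − 186.2 y = 6925.10
Solving the 2×2 system: x ≈ -47.3, y ≈ -81.9 km.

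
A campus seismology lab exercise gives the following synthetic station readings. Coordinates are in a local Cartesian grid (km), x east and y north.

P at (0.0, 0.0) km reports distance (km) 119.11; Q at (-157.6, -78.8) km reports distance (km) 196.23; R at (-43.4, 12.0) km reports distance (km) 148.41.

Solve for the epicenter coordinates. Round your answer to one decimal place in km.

35.5 km east, -113.7 km north

Circle about each station: x² + y² = 119.11²; (x + 157.6)² + (y + 78.8)² = 196.23²; (x + 43.4)² + (y − 12.0)² = 148.41².
Subtracting pairs of circle equations eliminates x²+y² and gives linear equations (the radical axes):
-315.2 x − 157.6 y = 6728.18
-86.8 x + 24.0 y = -5810.78
Solving the 2×2 system: x ≈ 35.5, y ≈ -113.7 km.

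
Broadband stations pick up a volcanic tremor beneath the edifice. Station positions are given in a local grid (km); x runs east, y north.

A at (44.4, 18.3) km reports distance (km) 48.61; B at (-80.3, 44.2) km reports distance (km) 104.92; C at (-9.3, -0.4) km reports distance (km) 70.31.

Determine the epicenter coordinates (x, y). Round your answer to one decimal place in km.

Circle about each station: (x − 44.4)² + (y − 18.3)² = 48.61²; (x + 80.3)² + (y − 44.2)² = 104.92²; (x + 9.3)² + (y + 0.4)² = 70.31².
Subtracting pairs of circle equations eliminates x²+y² and gives linear equations (the radical axes):
-249.4 x + 51.8 y = -2549.79
-107.4 x − 37.4 y = -4800.16
Solving the 2×2 system: x ≈ 23.1, y ≈ 62.0 km.
Check against A (with the unrounded x, y): √((x − 44.4)²+(y − 18.3)²) = 48.62 ≈ 48.61 km. ✓

x ≈ 23.1 km, y ≈ 62.0 km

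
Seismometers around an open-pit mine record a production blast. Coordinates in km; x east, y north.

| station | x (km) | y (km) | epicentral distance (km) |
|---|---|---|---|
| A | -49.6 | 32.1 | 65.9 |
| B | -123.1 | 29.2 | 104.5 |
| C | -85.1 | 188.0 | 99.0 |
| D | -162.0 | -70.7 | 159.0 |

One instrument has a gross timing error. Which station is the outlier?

Solve using three stations at a time. Using A, B, C (subtract circle equations pairwise → linear system) gives (x, y) ≈ (-44.3, 97.8).
Distances from that point to each station vs reported:
  A: calculated 65.9 vs reported 65.9 → residual 0.0 km
  B: calculated 104.5 vs reported 104.5 → residual 0.0 km
  C: calculated 99.0 vs reported 99.0 → residual 0.0 km
  D: calculated 205.6 vs reported 159.0 → residual 46.6 km
A, B, C are mutually consistent (residuals ≈ 0); D is off by 46.6 km.

D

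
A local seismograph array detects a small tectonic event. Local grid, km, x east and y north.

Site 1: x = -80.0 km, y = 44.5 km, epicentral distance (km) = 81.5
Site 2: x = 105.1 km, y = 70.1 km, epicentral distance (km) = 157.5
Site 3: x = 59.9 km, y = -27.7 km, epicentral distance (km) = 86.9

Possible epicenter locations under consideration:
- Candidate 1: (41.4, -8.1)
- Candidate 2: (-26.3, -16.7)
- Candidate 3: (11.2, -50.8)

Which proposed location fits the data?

For each candidate, compare |candidate − station| to the reported distance:
Candidate 1: residuals Site 1 50.8, Site 2 56.6, Site 3 59.9 → max 59.9 km
Candidate 2: residuals Site 1 0.1, Site 2 0.0, Site 3 0.0 → max 0.1 km
Candidate 3: residuals Site 1 50.4, Site 2 4.4, Site 3 33.0 → max 50.4 km
Only Candidate 2 has all residuals ≈ 0.

Candidate 2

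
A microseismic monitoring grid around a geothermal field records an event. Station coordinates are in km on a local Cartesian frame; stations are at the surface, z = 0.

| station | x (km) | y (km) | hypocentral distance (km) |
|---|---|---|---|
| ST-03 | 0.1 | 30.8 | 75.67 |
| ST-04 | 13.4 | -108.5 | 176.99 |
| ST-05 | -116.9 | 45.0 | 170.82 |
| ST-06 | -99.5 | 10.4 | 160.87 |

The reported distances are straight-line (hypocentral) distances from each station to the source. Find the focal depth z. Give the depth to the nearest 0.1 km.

depth ≈ 55.9 km

Each station gives a sphere (x−x_i)² + (y−y_i)² + z² = d_i² (stations at z=0).
Subtracting the ST-03 sphere from ST-04 and ST-05: z² cancels, leaving linear equations in x and y:
26.6 x − 278.6 y = -14596.35
-234.0 x + 28.4 y = -8711.56
Solving: x ≈ 44.099, y ≈ 56.602 km (keep extra digits for the depth step; rounded: 44.1, 56.6).
Then from the ST-03 sphere: z² = 75.67² − (x − 0.1)² − (y − 30.8)² with x = 44.099, y = 56.602, so z ≈ 55.895 ≈ 55.9 km.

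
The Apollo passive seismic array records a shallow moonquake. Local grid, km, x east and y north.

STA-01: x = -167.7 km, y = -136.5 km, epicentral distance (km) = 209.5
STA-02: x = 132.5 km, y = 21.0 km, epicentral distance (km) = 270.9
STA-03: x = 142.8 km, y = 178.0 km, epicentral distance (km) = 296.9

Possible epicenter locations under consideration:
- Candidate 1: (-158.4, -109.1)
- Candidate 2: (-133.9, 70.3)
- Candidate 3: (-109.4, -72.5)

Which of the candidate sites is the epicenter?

For each candidate, compare |candidate − station| to the reported distance:
Candidate 1: residuals STA-01 180.6, STA-02 47.8, STA-03 119.2 → max 180.6 km
Candidate 2: residuals STA-01 0.0, STA-02 0.0, STA-03 0.0 → max 0.0 km
Candidate 3: residuals STA-01 122.9, STA-02 11.6, STA-03 58.6 → max 122.9 km
Only Candidate 2 has all residuals ≈ 0.

Candidate 2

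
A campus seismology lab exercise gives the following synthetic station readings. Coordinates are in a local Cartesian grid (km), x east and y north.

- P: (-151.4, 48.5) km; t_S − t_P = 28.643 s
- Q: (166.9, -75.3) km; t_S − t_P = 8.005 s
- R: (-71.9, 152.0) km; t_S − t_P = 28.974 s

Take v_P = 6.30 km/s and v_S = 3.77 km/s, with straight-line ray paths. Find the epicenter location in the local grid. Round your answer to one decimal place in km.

(92.5, -64.7)

Distance from S−P lag: d = Δt · v_P v_S / (v_P − v_S) = Δt · (6.30·3.77)/(6.30−3.77) ≈ 9.3877·Δt.
So d_P = 268.89, d_Q = 75.15, d_R = 272.00 km.
Circle about each station: (x + 151.4)² + (y − 48.5)² = 268.89²; (x − 166.9)² + (y + 75.3)² = 75.15²; (x + 71.9)² + (y − 152.0)² = 272.00².
Subtracting pairs of circle equations eliminates x²+y² and gives linear equations (the radical axes):
636.6 x − 247.6 y = 74905.80
159.0 x + 207.0 y = 1317.23
Solving the 2×2 system: x ≈ 92.5, y ≈ -64.7 km.
Check against P (with the unrounded x, y): √((x + 151.4)²+(y − 48.5)²) = 268.89 ≈ 268.89 km. ✓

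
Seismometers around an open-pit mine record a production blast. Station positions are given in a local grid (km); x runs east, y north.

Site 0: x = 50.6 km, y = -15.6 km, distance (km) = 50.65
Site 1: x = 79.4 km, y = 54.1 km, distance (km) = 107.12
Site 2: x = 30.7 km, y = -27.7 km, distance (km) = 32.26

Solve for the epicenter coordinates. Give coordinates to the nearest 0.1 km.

Circle about each station: (x − 50.6)² + (y + 15.6)² = 50.65²; (x − 79.4)² + (y − 54.1)² = 107.12²; (x − 30.7)² + (y + 27.7)² = 32.26².
Subtracting pairs of circle equations eliminates x²+y² and gives linear equations (the radical axes):
57.6 x + 139.4 y = -2481.82
-39.8 x − 24.2 y = 430.77
Solving the 2×2 system: x ≈ 0.0, y ≈ -17.8 km.

0.0 km east, -17.8 km north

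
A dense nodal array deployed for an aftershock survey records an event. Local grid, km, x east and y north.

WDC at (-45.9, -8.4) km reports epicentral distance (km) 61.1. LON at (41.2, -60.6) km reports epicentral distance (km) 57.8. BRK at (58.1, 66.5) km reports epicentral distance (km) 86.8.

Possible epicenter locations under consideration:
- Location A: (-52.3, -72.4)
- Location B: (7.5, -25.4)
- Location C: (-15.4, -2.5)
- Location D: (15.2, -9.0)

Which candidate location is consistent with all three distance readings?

For each candidate, compare |candidate − station| to the reported distance:
Location A: residuals WDC 3.2, LON 36.4, BRK 90.6 → max 90.6 km
Location B: residuals WDC 5.1, LON 9.1, BRK 18.1 → max 18.1 km
Location C: residuals WDC 30.0, LON 23.3, BRK 14.0 → max 30.0 km
Location D: residuals WDC 0.0, LON 0.0, BRK 0.0 → max 0.0 km
Only Location D has all residuals ≈ 0.

Location D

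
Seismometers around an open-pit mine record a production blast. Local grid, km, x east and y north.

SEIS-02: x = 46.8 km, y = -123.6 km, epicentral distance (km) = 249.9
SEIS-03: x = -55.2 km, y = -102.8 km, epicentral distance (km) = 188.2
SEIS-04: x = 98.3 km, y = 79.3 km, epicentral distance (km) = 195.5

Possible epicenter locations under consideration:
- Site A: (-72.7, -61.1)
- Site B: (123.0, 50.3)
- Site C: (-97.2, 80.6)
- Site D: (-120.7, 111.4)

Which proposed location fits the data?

For each candidate, compare |candidate − station| to the reported distance:
Site A: residuals SEIS-02 115.0, SEIS-03 143.0, SEIS-04 25.8 → max 143.0 km
Site B: residuals SEIS-02 60.0, SEIS-03 46.7, SEIS-04 157.4 → max 157.4 km
Site C: residuals SEIS-02 0.0, SEIS-03 0.1, SEIS-04 0.0 → max 0.1 km
Site D: residuals SEIS-02 38.7, SEIS-03 35.8, SEIS-04 25.8 → max 38.7 km
Only Site C has all residuals ≈ 0.

Site C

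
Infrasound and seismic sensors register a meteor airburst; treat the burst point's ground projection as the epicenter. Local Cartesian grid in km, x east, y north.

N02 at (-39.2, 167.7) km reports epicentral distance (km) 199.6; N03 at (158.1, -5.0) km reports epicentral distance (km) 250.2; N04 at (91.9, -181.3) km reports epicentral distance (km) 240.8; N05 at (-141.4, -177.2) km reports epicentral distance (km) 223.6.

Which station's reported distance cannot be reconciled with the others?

Solve using three stations at a time. Using N02, N03, N04 (subtract circle equations pairwise → linear system) gives (x, y) ≈ (-91.3, -25.0).
Distances from that point to each station vs reported:
  N02: calculated 199.6 vs reported 199.6 → residual 0.0 km
  N03: calculated 250.2 vs reported 250.2 → residual 0.0 km
  N04: calculated 240.8 vs reported 240.8 → residual 0.0 km
  N05: calculated 160.2 vs reported 223.6 → residual 63.4 km
N02, N03, N04 are mutually consistent (residuals ≈ 0); N05 is off by 63.4 km.

N05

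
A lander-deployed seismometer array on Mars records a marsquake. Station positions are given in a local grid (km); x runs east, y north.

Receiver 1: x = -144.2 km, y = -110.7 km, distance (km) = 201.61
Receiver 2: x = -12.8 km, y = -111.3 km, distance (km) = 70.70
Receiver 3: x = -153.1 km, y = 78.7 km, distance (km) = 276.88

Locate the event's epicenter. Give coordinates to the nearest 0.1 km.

Circle about each station: (x + 144.2)² + (y + 110.7)² = 201.61²; (x + 12.8)² + (y + 111.3)² = 70.70²; (x + 153.1)² + (y − 78.7)² = 276.88².
Subtracting the Receiver 1 equation from the Receiver 2 and Receiver 3 equations removes the quadratic terms:
262.8 x − 1.2 y = 15151.50
-17.8 x + 378.8 y = -39430.77
Solving the 2×2 system: x ≈ 57.2, y ≈ -101.4 km.

(57.2, -101.4)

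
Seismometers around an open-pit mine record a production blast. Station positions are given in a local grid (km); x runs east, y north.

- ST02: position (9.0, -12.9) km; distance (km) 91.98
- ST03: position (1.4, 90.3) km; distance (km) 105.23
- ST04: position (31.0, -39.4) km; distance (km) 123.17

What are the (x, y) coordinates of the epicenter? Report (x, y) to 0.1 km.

Circle about each station: (x − 9.0)² + (y + 12.9)² = 91.98²; (x − 1.4)² + (y − 90.3)² = 105.23²; (x − 31.0)² + (y + 39.4)² = 123.17².
Subtracting the ST02 equation from the ST03 and ST04 equations removes the quadratic terms:
-15.2 x + 206.4 y = 5295.61
44.0 x − 53.0 y = -4444.58
Solving the 2×2 system: x ≈ -76.9, y ≈ 20.0 km.

(-76.9, 20.0)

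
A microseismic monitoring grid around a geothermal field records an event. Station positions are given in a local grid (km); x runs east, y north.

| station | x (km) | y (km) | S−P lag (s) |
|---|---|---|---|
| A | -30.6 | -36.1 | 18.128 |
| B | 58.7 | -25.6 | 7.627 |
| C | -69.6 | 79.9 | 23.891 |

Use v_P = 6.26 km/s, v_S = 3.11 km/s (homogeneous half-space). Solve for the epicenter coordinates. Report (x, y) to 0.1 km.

(65.8, 21.0)

Distance from S−P lag: d = Δt · v_P v_S / (v_P − v_S) = Δt · (6.26·3.11)/(6.26−3.11) ≈ 6.1805·Δt.
So d_A = 112.04, d_B = 47.14, d_C = 147.66 km.
Circle about each station: (x + 30.6)² + (y + 36.1)² = 112.04²; (x − 58.7)² + (y + 25.6)² = 47.14²; (x + 69.6)² + (y − 79.9)² = 147.66².
Subtracting the A equation from the B and C equations removes the quadratic terms:
178.6 x + 21.0 y = 12192.26
-78.0 x + 232.0 y = -261.91
Solving the 2×2 system: x ≈ 65.8, y ≈ 21.0 km.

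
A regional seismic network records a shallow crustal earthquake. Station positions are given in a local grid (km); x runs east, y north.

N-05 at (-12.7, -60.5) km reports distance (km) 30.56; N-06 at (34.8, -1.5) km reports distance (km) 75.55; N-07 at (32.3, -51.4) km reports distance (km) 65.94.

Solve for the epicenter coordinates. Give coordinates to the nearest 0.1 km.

Circle about each station: (x + 12.7)² + (y + 60.5)² = 30.56²; (x − 34.8)² + (y + 1.5)² = 75.55²; (x − 32.3)² + (y + 51.4)² = 65.94².
Subtracting the N-05 equation from the N-06 and N-07 equations removes the quadratic terms:
95.0 x + 118.0 y = -7382.14
90.0 x + 18.2 y = -3550.46
Solving the 2×2 system: x ≈ -32.0, y ≈ -36.8 km.

x ≈ -32.0 km, y ≈ -36.8 km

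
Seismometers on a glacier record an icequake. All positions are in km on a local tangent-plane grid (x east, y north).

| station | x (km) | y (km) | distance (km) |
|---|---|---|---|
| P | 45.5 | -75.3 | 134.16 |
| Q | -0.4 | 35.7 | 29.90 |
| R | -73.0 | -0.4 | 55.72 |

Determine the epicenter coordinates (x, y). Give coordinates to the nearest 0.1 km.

Circle about each station: (x − 45.5)² + (y + 75.3)² = 134.16²; (x + 0.4)² + (y − 35.7)² = 29.90²; (x + 73.0)² + (y + 0.4)² = 55.72².
Subtracting the P equation from the Q and R equations removes the quadratic terms:
-91.8 x + 222.0 y = 10639.21
-237.0 x + 149.8 y = 12483.01
Solving the 2×2 system: x ≈ -30.3, y ≈ 35.4 km.
Check against P (with the unrounded x, y): √((x − 45.5)²+(y + 75.3)²) = 134.16 ≈ 134.16 km. ✓

x ≈ -30.3 km, y ≈ 35.4 km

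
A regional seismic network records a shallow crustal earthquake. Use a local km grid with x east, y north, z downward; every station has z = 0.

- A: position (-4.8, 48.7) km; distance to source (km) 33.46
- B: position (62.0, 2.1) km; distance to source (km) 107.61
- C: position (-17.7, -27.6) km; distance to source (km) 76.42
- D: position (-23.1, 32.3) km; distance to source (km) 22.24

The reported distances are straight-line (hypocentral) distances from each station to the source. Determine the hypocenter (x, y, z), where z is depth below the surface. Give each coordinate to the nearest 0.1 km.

Each station gives a sphere (x−x_i)² + (y−y_i)² + z² = d_i² (stations at z=0).
Subtracting the A sphere from B and C: z² cancels, leaving linear equations in x and y:
133.6 x − 93.2 y = -9006.66
-25.8 x − 152.6 y = -6040.12
Solving: x ≈ -35.604, y ≈ 45.601 km (keep extra digits for the depth step; rounded: -35.6, 45.6).
Then from the A sphere: z² = 33.46² − (x + 4.8)² − (y − 48.7)² with x = -35.604, y = 45.601, so z ≈ 12.692 ≈ 12.7 km.

(-35.6, 45.6, 12.7)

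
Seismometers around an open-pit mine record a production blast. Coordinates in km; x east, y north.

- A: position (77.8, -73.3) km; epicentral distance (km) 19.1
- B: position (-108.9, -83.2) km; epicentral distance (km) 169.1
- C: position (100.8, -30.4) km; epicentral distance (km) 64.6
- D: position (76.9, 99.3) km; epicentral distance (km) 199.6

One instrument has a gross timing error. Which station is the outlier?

Solve using three stations at a time. Using A, B, C (subtract circle equations pairwise → linear system) gives (x, y) ≈ (60.2, -80.6).
Distances from that point to each station vs reported:
  A: calculated 19.1 vs reported 19.1 → residual 0.0 km
  B: calculated 169.1 vs reported 169.1 → residual 0.0 km
  C: calculated 64.6 vs reported 64.6 → residual 0.0 km
  D: calculated 180.7 vs reported 199.6 → residual 18.9 km
A, B, C are mutually consistent (residuals ≈ 0); D is off by 18.9 km.

D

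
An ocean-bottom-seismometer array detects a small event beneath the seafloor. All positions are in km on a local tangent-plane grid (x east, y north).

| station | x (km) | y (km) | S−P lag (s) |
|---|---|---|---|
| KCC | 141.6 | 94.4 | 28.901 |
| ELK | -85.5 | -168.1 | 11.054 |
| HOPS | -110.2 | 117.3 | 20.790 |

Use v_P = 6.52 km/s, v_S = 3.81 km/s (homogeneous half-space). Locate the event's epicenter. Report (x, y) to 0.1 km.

Distance from S−P lag: d = Δt · v_P v_S / (v_P − v_S) = Δt · (6.52·3.81)/(6.52−3.81) ≈ 9.1665·Δt.
So d_KCC = 264.92, d_ELK = 101.33, d_HOPS = 190.57 km.
Circle about each station: (x − 141.6)² + (y − 94.4)² = 264.92²; (x + 85.5)² + (y + 168.1)² = 101.33²; (x + 110.2)² + (y − 117.3)² = 190.57².
Subtracting the KCC equation from the ELK and HOPS equations removes the quadratic terms:
-454.2 x − 525.0 y = 66520.78
-503.6 x + 45.8 y = 30807.09
Solving the 2×2 system: x ≈ -67.4, y ≈ -68.4 km.

x ≈ -67.4 km, y ≈ -68.4 km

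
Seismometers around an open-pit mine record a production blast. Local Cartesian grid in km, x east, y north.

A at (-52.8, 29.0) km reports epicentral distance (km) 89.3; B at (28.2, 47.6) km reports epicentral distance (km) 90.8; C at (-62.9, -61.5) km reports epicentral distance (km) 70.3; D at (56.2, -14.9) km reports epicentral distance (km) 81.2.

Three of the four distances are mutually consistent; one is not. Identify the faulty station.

Solve using three stations at a time. Using A, B, C (subtract circle equations pairwise → linear system) gives (x, y) ≈ (4.0, -39.9).
Distances from that point to each station vs reported:
  A: calculated 89.3 vs reported 89.3 → residual 0.0 km
  B: calculated 90.8 vs reported 90.8 → residual 0.0 km
  C: calculated 70.3 vs reported 70.3 → residual 0.0 km
  D: calculated 57.9 vs reported 81.2 → residual 23.3 km
A, B, C are mutually consistent (residuals ≈ 0); D is off by 23.3 km.

D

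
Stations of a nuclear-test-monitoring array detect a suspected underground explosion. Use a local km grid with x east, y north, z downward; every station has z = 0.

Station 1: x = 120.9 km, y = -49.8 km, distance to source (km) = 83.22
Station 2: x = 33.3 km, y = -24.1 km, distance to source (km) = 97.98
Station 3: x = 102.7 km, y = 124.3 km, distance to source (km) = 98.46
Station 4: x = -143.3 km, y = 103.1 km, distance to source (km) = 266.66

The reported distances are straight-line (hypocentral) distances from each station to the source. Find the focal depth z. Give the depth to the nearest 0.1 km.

Each station gives a sphere (x−x_i)² + (y−y_i)² + z² = d_i² (stations at z=0).
Subtracting the Station 1 sphere from Station 2 and Station 3: z² cancels, leaving linear equations in x and y:
-175.2 x + 51.4 y = -18081.66
-36.4 x + 348.2 y = 6132.13
Solving: x ≈ 111.801, y ≈ 29.298 km (keep extra digits for the depth step; rounded: 111.8, 29.3).
Then from the Station 1 sphere: z² = 83.22² − (x − 120.9)² − (y + 49.8)² with x = 111.801, y = 29.298, so z ≈ 24.213 ≈ 24.2 km.
Check against Station 4 (with the unrounded solution): distance 266.66 ≈ 266.66 km. ✓

24.2 km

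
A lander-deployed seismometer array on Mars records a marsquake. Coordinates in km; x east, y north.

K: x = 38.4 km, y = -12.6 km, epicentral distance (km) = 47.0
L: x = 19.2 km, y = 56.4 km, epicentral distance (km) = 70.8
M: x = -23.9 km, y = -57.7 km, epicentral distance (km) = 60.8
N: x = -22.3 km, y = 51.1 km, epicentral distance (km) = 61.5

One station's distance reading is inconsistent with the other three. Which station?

Solve using three stations at a time. Using K, L, N (subtract circle equations pairwise → linear system) gives (x, y) ≈ (-8.4, -8.8).
Distances from that point to each station vs reported:
  K: calculated 46.9 vs reported 47.0 → residual 0.1 km
  L: calculated 70.8 vs reported 70.8 → residual 0.0 km
  M: calculated 51.3 vs reported 60.8 → residual 9.5 km
  N: calculated 61.5 vs reported 61.5 → residual 0.0 km
K, L, N are mutually consistent (residuals ≈ 0); M is off by 9.5 km.

M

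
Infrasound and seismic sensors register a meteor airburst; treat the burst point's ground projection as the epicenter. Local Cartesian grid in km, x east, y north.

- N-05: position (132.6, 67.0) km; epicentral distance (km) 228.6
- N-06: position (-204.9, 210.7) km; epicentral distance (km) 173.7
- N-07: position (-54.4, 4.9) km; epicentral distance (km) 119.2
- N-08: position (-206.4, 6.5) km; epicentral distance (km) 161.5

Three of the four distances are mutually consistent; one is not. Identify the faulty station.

Solve using three stations at a time. Using N-05, N-07, N-08 (subtract circle equations pairwise → linear system) gives (x, y) ≈ (-90.2, 118.8).
Distances from that point to each station vs reported:
  N-05: calculated 228.7 vs reported 228.6 → residual 0.1 km
  N-06: calculated 147.0 vs reported 173.7 → residual 26.7 km
  N-07: calculated 119.4 vs reported 119.2 → residual 0.2 km
  N-08: calculated 161.6 vs reported 161.5 → residual 0.1 km
N-05, N-07, N-08 are mutually consistent (residuals ≈ 0); N-06 is off by 26.7 km.

N-06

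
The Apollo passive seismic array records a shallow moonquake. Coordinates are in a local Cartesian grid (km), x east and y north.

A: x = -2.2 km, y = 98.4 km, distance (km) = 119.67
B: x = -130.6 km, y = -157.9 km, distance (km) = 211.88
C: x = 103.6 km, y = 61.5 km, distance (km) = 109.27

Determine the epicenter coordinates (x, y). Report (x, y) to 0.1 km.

(28.0, -17.4)

Circle about each station: (x + 2.2)² + (y − 98.4)² = 119.67²; (x + 130.6)² + (y + 157.9)² = 211.88²; (x − 103.6)² + (y − 61.5)² = 109.27².
Subtracting the A equation from the B and C equations removes the quadratic terms:
-256.8 x − 512.6 y = 1729.14
211.6 x − 73.8 y = 7208.79
Solving the 2×2 system: x ≈ 28.0, y ≈ -17.4 km.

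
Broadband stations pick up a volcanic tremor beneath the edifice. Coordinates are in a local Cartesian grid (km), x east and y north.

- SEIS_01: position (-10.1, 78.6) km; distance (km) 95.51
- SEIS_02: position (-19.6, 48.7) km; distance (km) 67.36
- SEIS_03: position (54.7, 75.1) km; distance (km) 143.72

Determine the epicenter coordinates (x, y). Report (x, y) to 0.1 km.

x ≈ -70.6 km, y ≈ 4.7 km

Circle about each station: (x + 10.1)² + (y − 78.6)² = 95.51²; (x + 19.6)² + (y − 48.7)² = 67.36²; (x − 54.7)² + (y − 75.1)² = 143.72².
Subtracting pairs of circle equations eliminates x²+y² and gives linear equations (the radical axes):
-19.0 x − 59.8 y = 1060.67
129.6 x − 7.0 y = -9181.15
Solving the 2×2 system: x ≈ -70.6, y ≈ 4.7 km.
Check against SEIS_01 (with the unrounded x, y): √((x + 10.1)²+(y − 78.6)²) = 95.51 ≈ 95.51 km. ✓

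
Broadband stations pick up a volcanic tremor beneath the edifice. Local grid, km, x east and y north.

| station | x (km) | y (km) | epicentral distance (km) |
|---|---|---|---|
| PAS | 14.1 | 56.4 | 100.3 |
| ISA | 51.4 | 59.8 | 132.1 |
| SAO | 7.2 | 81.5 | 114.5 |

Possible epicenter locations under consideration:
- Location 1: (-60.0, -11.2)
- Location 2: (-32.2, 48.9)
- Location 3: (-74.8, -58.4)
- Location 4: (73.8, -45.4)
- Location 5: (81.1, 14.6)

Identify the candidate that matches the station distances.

For each candidate, compare |candidate − station| to the reported distance:
Location 1: residuals PAS 0.0, ISA 0.0, SAO 0.0 → max 0.0 km
Location 2: residuals PAS 53.4, ISA 47.8, SAO 63.4 → max 63.4 km
Location 3: residuals PAS 44.9, ISA 40.8, SAO 47.7 → max 47.7 km
Location 4: residuals PAS 17.7, ISA 24.5, SAO 28.8 → max 28.8 km
Location 5: residuals PAS 21.3, ISA 78.0, SAO 14.8 → max 78.0 km
Only Location 1 has all residuals ≈ 0.

Location 1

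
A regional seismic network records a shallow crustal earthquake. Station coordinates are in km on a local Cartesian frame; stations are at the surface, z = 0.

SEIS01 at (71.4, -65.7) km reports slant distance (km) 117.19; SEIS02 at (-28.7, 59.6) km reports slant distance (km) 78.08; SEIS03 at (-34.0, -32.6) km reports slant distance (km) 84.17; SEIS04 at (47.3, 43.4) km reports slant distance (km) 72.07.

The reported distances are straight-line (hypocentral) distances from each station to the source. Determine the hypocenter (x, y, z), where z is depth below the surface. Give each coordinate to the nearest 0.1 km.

Each station gives a sphere (x−x_i)² + (y−y_i)² + z² = d_i² (stations at z=0).
Subtracting the SEIS01 sphere from SEIS02 and SEIS03: z² cancels, leaving linear equations in x and y:
-200.2 x + 250.6 y = 2598.41
-210.8 x + 66.2 y = -546.78
Solving: x ≈ 7.809, y ≈ 16.607 km (keep extra digits for the depth step; rounded: 7.8, 16.6).
Then from the SEIS01 sphere: z² = 117.19² − (x − 71.4)² − (y + 65.7)² with x = 7.809, y = 16.607, so z ≈ 53.993 ≈ 54.0 km.

(7.8, 16.6, 54.0)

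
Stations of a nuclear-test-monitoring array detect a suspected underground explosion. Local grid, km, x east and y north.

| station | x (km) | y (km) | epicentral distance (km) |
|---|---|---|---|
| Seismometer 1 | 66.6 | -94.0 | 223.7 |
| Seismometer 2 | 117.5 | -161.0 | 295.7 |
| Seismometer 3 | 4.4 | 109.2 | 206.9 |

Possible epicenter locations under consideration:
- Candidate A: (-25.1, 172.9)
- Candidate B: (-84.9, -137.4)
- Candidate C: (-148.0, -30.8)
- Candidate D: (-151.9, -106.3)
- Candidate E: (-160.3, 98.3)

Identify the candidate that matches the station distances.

For each candidate, compare |candidate − station| to the reported distance:
Candidate A: residuals Seismometer 1 58.5, Seismometer 2 67.4, Seismometer 3 136.7 → max 136.7 km
Candidate B: residuals Seismometer 1 66.1, Seismometer 2 91.9, Seismometer 3 55.4 → max 91.9 km
Candidate C: residuals Seismometer 1 0.0, Seismometer 2 0.0, Seismometer 3 0.0 → max 0.0 km
Candidate D: residuals Seismometer 1 4.9, Seismometer 2 20.8, Seismometer 3 59.3 → max 59.3 km
Candidate E: residuals Seismometer 1 73.7, Seismometer 2 84.3, Seismometer 3 41.8 → max 84.3 km
Only Candidate C has all residuals ≈ 0.

Candidate C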